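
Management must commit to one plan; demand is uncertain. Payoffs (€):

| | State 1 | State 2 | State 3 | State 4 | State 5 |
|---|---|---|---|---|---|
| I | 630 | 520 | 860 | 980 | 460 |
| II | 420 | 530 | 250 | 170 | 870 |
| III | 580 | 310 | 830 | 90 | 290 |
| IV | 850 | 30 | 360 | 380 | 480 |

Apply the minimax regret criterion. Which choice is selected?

I

Column bests: State 1=850, State 2=530, State 3=860, State 4=980, State 5=870.
I regrets: 220, 10, 0, 0, 410 → max 410
II regrets: 430, 0, 610, 810, 0 → max 810
III regrets: 270, 220, 30, 890, 580 → max 890
IV regrets: 0, 500, 500, 600, 390 → max 600
Smallest max regret = 410 → I.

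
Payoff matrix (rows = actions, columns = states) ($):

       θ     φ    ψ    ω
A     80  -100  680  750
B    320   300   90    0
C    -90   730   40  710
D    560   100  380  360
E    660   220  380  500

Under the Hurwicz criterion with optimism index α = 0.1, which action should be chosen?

E

A: 0.1·750 + 0.9·(-100) = -15
B: 0.1·320 + 0.9·0 = 32
C: 0.1·730 + 0.9·(-90) = -8
D: 0.1·560 + 0.9·100 = 146
E: 0.1·660 + 0.9·220 = 264
Highest Hurwicz score = 264 → E.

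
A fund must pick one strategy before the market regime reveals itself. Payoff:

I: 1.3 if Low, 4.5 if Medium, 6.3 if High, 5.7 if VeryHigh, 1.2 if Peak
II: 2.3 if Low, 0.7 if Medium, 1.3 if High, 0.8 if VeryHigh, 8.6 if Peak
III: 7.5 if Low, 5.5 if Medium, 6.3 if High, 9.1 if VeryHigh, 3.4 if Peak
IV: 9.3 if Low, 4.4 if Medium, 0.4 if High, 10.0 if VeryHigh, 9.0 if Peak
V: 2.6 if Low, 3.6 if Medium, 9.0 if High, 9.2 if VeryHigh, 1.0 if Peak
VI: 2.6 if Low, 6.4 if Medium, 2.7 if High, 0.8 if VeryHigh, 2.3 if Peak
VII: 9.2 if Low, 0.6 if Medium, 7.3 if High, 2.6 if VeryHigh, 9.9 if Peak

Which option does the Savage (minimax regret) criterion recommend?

Column bests: Low=9.3, Medium=6.4, High=9.0, VeryHigh=10.0, Peak=9.9.
I regrets: 8.0, 1.9, 2.7, 4.3, 8.7 → max 8.7
II regrets: 7.0, 5.7, 7.7, 9.2, 1.3 → max 9.2
III regrets: 1.8, 0.9, 2.7, 0.9, 6.5 → max 6.5
IV regrets: 0.0, 2.0, 8.6, 0.0, 0.9 → max 8.6
V regrets: 6.7, 2.8, 0.0, 0.8, 8.9 → max 8.9
VI regrets: 6.7, 0.0, 6.3, 9.2, 7.6 → max 9.2
VII regrets: 0.1, 5.8, 1.7, 7.4, 0.0 → max 7.4
Smallest max regret = 6.5 → III.

III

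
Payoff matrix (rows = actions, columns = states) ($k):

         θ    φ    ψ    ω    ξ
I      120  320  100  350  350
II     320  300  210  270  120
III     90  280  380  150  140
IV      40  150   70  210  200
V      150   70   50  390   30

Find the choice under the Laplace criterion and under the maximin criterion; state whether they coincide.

Row averages: I=248, II=244, III=208, IV=134, V=138
Highest average = 248 → I.
Row minima: I=100, II=120, III=90, IV=40, V=30
Best worst-case = 120 → II.

laplace → I; maximin → II (disagree)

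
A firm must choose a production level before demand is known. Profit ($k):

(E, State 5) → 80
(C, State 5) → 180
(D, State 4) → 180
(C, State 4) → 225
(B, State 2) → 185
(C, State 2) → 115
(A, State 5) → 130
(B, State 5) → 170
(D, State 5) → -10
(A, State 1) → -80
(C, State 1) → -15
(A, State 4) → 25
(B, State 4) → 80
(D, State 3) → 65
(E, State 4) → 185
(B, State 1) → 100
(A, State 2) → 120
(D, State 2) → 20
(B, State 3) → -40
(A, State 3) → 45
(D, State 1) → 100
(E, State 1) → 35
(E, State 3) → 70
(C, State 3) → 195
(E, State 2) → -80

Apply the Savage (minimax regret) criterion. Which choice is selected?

Column bests: State 1=100, State 2=185, State 3=195, State 4=225, State 5=180.
A regrets: 180, 65, 150, 200, 50 → max 200
B regrets: 0, 0, 235, 145, 10 → max 235
C regrets: 115, 70, 0, 0, 0 → max 115
D regrets: 0, 165, 130, 45, 190 → max 190
E regrets: 65, 265, 125, 40, 100 → max 265
Smallest max regret = 115 → C.

C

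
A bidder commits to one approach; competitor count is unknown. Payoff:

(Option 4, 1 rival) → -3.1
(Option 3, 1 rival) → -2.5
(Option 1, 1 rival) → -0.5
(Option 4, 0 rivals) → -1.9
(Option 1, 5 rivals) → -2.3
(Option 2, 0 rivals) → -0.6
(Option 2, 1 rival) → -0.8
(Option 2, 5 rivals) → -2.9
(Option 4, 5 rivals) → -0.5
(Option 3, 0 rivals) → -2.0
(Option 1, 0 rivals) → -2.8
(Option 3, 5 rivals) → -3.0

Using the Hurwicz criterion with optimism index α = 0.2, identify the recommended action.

Option 1: 0.2·(-0.5) + 0.8·(-2.8) = -2.34
Option 2: 0.2·(-0.6) + 0.8·(-2.9) = -2.44
Option 3: 0.2·(-2.0) + 0.8·(-3.0) = -2.8
Option 4: 0.2·(-0.5) + 0.8·(-3.1) = -2.58
Highest Hurwicz score = -2.34 → Option 1.

Option 1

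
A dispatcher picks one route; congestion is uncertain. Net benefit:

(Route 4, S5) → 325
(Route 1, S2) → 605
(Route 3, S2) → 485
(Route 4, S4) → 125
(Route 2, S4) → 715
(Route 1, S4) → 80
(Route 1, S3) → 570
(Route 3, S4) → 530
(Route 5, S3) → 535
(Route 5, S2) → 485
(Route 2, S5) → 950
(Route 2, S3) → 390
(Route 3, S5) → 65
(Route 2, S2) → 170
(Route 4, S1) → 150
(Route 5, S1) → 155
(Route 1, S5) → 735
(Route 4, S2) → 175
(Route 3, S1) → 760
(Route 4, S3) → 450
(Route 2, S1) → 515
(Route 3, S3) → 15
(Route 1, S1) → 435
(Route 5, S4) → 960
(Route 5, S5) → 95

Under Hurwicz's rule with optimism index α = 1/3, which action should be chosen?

Route 2

Route 1: 1/3·735 + 2/3·80 = 895/3
Route 2: 1/3·950 + 2/3·170 = 430
Route 3: 1/3·760 + 2/3·15 = 790/3
Route 4: 1/3·450 + 2/3·125 = 700/3
Route 5: 1/3·960 + 2/3·95 = 1150/3
Highest Hurwicz score = 430 → Route 2.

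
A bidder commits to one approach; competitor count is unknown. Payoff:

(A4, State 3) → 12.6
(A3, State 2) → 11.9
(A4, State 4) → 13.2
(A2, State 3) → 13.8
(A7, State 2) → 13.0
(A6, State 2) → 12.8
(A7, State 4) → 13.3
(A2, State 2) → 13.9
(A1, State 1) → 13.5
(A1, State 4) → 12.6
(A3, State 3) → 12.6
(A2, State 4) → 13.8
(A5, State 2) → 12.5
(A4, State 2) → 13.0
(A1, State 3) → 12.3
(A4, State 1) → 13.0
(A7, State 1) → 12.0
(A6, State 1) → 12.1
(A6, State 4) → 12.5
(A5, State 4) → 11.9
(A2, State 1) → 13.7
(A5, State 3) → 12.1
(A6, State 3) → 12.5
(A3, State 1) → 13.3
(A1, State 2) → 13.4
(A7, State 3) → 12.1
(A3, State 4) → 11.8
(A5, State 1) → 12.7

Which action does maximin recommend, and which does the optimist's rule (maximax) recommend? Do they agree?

Row minima: A1=12.3, A2=13.7, A3=11.8, A4=12.6, A5=11.9, A6=12.1, A7=12.0
Best worst-case = 13.7 → A2.
Row maxima: A1=13.5, A2=13.9, A3=13.3, A4=13.2, A5=12.7, A6=12.8, A7=13.3
Best best-case = 13.9 → A2.

maximin → A2; maximax → A2 (agree)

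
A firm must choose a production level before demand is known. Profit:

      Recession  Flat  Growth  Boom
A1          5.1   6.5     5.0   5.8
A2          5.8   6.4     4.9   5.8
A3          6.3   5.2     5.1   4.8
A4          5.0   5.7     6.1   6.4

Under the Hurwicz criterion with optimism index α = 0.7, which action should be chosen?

A1

A1: 0.7·6.5 + 0.3·5.0 = 6.05
A2: 0.7·6.4 + 0.3·4.9 = 5.95
A3: 0.7·6.3 + 0.3·4.8 = 5.85
A4: 0.7·6.4 + 0.3·5.0 = 5.98
Highest Hurwicz score = 6.05 → A1.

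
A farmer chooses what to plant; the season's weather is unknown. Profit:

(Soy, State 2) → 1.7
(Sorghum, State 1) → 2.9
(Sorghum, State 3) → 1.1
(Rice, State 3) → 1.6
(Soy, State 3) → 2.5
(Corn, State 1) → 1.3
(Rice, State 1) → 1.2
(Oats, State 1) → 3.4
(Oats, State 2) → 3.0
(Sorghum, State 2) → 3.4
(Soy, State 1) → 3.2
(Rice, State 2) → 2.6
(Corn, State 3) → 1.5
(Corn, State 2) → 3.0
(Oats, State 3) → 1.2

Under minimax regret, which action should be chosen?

Column bests: State 1=3.4, State 2=3.4, State 3=2.5.
Sorghum regrets: 0.5, 0.0, 1.4 → max 1.4
Rice regrets: 2.2, 0.8, 0.9 → max 2.2
Oats regrets: 0.0, 0.4, 1.3 → max 1.3
Corn regrets: 2.1, 0.4, 1.0 → max 2.1
Soy regrets: 0.2, 1.7, 0.0 → max 1.7
Smallest max regret = 1.3 → Oats.

Oats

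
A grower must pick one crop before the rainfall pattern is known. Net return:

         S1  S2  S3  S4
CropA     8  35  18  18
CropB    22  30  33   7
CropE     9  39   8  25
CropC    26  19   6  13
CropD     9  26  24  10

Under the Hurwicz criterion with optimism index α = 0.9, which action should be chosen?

CropE

CropA: 0.9·35 + 0.1·8 = 32.3
CropB: 0.9·33 + 0.1·7 = 30.4
CropE: 0.9·39 + 0.1·8 = 35.9
CropC: 0.9·26 + 0.1·6 = 24
CropD: 0.9·26 + 0.1·9 = 24.3
Highest Hurwicz score = 35.9 → CropE.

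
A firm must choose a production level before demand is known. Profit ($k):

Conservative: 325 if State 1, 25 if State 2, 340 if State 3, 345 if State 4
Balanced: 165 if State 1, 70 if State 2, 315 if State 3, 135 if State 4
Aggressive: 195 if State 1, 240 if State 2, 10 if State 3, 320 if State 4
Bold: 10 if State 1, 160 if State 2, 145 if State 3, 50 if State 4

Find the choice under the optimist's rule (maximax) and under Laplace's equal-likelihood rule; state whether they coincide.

Row maxima: Conservative=345, Balanced=315, Aggressive=320, Bold=160
Best best-case = 345 → Conservative.
Row averages: Conservative=258.75, Balanced=171.25, Aggressive=191.25, Bold=91.25
Highest average = 258.75 → Conservative.

maximax → Conservative; laplace → Conservative (agree)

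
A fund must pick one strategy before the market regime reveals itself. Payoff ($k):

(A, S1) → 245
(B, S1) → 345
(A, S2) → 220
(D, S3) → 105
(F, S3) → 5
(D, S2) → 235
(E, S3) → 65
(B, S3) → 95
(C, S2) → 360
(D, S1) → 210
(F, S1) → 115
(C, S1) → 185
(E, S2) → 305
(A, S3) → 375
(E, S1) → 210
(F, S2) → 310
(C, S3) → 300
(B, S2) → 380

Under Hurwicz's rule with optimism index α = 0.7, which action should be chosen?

A

A: 0.7·375 + 0.3·220 = 328.5
B: 0.7·380 + 0.3·95 = 294.5
C: 0.7·360 + 0.3·185 = 307.5
D: 0.7·235 + 0.3·105 = 196
E: 0.7·305 + 0.3·65 = 233
F: 0.7·310 + 0.3·5 = 218.5
Highest Hurwicz score = 328.5 → A.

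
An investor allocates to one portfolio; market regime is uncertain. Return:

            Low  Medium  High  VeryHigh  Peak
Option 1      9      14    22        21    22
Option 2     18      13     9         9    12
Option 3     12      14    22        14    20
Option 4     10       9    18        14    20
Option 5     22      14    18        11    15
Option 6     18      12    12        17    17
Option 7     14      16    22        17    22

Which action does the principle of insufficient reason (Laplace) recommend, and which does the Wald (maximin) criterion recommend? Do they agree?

Row averages: Option 1=17.6, Option 2=12.2, Option 3=16.4, Option 4=14.2, Option 5=16, Option 6=15.2, Option 7=18.2
Highest average = 18.2 → Option 7.
Row minima: Option 1=9, Option 2=9, Option 3=12, Option 4=9, Option 5=11, Option 6=12, Option 7=14
Best worst-case = 14 → Option 7.

laplace → Option 7; maximin → Option 7 (agree)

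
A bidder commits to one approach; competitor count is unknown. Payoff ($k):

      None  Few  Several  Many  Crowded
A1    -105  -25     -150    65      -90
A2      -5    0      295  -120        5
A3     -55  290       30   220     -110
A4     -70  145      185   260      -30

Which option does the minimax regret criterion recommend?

A4

Column bests: None=-5, Few=290, Several=295, Many=260, Crowded=5.
A1 regrets: 100, 315, 445, 195, 95 → max 445
A2 regrets: 0, 290, 0, 380, 0 → max 380
A3 regrets: 50, 0, 265, 40, 115 → max 265
A4 regrets: 65, 145, 110, 0, 35 → max 145
Smallest max regret = 145 → A4.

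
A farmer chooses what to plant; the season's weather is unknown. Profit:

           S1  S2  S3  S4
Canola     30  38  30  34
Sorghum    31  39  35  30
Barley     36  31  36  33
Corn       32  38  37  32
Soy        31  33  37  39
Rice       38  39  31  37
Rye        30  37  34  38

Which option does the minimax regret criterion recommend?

Rice

Column bests: S1=38, S2=39, S3=37, S4=39.
Canola regrets: 8, 1, 7, 5 → max 8
Sorghum regrets: 7, 0, 2, 9 → max 9
Barley regrets: 2, 8, 1, 6 → max 8
Corn regrets: 6, 1, 0, 7 → max 7
Soy regrets: 7, 6, 0, 0 → max 7
Rice regrets: 0, 0, 6, 2 → max 6
Rye regrets: 8, 2, 3, 1 → max 8
Smallest max regret = 6 → Rice.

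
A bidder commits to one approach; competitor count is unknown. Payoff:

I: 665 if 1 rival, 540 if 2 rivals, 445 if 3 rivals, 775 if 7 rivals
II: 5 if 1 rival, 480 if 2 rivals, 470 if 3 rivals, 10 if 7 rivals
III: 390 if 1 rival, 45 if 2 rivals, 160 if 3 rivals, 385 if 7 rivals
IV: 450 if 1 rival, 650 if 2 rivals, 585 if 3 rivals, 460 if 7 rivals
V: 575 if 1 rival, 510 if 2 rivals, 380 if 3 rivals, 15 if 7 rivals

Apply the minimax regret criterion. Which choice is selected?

I

Column bests: 1 rival=665, 2 rivals=650, 3 rivals=585, 7 rivals=775.
I regrets: 0, 110, 140, 0 → max 140
II regrets: 660, 170, 115, 765 → max 765
III regrets: 275, 605, 425, 390 → max 605
IV regrets: 215, 0, 0, 315 → max 315
V regrets: 90, 140, 205, 760 → max 760
Smallest max regret = 140 → I.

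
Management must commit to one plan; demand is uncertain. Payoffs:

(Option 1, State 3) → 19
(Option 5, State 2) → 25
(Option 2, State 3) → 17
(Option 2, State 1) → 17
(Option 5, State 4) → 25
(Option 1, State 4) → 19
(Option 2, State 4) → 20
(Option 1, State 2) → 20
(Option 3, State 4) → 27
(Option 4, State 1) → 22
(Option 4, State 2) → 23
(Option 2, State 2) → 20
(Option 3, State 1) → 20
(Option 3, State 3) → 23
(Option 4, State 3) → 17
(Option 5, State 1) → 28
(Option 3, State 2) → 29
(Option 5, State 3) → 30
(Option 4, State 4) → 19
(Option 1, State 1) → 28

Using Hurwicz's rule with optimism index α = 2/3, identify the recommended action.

Option 5

Option 1: 2/3·28 + 1/3·19 = 25
Option 2: 2/3·20 + 1/3·17 = 19
Option 3: 2/3·29 + 1/3·20 = 26
Option 4: 2/3·23 + 1/3·17 = 21
Option 5: 2/3·30 + 1/3·25 = 85/3
Highest Hurwicz score = 85/3 → Option 5.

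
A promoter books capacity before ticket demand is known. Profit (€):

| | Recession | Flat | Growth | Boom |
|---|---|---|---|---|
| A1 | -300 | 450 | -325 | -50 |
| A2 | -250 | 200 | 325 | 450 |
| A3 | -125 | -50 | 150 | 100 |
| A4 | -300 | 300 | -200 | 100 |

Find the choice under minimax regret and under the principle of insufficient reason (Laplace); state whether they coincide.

Column bests: Recession=-125, Flat=450, Growth=325, Boom=450.
A1 regrets: 175, 0, 650, 500 → max 650
A2 regrets: 125, 250, 0, 0 → max 250
A3 regrets: 0, 500, 175, 350 → max 500
A4 regrets: 175, 150, 525, 350 → max 525
Smallest max regret = 250 → A2.
Row averages: A1=-56.25, A2=181.25, A3=18.75, A4=-25
Highest average = 181.25 → A2.

minimax regret → A2; laplace → A2 (agree)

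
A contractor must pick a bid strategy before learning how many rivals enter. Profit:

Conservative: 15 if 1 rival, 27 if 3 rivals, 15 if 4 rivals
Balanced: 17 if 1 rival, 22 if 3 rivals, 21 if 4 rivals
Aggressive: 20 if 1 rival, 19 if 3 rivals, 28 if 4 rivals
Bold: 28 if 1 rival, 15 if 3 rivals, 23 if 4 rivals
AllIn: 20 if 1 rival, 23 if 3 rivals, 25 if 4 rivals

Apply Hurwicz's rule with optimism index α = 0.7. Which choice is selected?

Aggressive

Conservative: 0.7·27 + 0.3·15 = 23.4
Balanced: 0.7·22 + 0.3·17 = 20.5
Aggressive: 0.7·28 + 0.3·19 = 25.3
Bold: 0.7·28 + 0.3·15 = 24.1
AllIn: 0.7·25 + 0.3·20 = 23.5
Highest Hurwicz score = 25.3 → Aggressive.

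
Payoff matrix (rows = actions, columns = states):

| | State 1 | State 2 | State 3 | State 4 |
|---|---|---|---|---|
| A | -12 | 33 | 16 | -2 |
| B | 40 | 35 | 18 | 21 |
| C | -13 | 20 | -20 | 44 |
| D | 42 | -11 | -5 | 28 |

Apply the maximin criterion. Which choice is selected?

B

Row minima: A=-12, B=18, C=-20, D=-11
Best worst-case = 18 → B.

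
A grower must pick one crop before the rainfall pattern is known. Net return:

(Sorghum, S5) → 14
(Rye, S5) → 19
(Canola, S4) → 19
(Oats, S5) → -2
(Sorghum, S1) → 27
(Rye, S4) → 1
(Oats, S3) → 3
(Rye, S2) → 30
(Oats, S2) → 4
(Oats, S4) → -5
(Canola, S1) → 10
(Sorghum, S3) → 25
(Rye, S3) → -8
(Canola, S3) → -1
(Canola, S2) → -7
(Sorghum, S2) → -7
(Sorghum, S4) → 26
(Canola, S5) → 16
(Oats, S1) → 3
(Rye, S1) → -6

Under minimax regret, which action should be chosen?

Oats

Column bests: S1=27, S2=30, S3=25, S4=26, S5=19.
Rye regrets: 33, 0, 33, 25, 0 → max 33
Canola regrets: 17, 37, 26, 7, 3 → max 37
Sorghum regrets: 0, 37, 0, 0, 5 → max 37
Oats regrets: 24, 26, 22, 31, 21 → max 31
Smallest max regret = 31 → Oats.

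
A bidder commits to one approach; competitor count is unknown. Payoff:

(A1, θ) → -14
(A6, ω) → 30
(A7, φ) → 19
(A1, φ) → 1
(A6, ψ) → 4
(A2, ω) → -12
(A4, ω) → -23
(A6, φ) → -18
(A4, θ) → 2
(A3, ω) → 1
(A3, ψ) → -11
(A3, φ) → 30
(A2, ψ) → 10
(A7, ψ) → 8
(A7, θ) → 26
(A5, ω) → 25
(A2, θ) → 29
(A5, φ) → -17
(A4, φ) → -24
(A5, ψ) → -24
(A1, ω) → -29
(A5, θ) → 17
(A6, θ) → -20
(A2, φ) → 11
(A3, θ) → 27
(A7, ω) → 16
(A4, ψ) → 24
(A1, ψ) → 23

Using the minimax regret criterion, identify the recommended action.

Column bests: θ=29, φ=30, ψ=24, ω=30.
A1 regrets: 43, 29, 1, 59 → max 59
A2 regrets: 0, 19, 14, 42 → max 42
A3 regrets: 2, 0, 35, 29 → max 35
A4 regrets: 27, 54, 0, 53 → max 54
A5 regrets: 12, 47, 48, 5 → max 48
A6 regrets: 49, 48, 20, 0 → max 49
A7 regrets: 3, 11, 16, 14 → max 16
Smallest max regret = 16 → A7.

A7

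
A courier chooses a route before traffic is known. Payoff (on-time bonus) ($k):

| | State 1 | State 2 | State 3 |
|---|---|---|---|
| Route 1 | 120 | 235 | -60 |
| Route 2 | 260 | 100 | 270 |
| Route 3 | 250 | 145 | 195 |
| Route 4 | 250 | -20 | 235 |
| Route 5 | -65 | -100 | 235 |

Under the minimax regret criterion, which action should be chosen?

Column bests: State 1=260, State 2=235, State 3=270.
Route 1 regrets: 140, 0, 330 → max 330
Route 2 regrets: 0, 135, 0 → max 135
Route 3 regrets: 10, 90, 75 → max 90
Route 4 regrets: 10, 255, 35 → max 255
Route 5 regrets: 325, 335, 35 → max 335
Smallest max regret = 90 → Route 3.

Route 3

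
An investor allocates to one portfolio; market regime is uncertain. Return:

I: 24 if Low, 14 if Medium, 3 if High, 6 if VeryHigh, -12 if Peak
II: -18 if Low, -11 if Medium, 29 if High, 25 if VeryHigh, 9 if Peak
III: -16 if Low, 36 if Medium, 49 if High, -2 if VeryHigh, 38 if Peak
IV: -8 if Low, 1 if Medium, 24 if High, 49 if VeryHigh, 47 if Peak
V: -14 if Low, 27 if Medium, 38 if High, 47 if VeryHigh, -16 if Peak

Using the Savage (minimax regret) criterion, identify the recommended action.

Column bests: Low=24, Medium=36, High=49, VeryHigh=49, Peak=47.
I regrets: 0, 22, 46, 43, 59 → max 59
II regrets: 42, 47, 20, 24, 38 → max 47
III regrets: 40, 0, 0, 51, 9 → max 51
IV regrets: 32, 35, 25, 0, 0 → max 35
V regrets: 38, 9, 11, 2, 63 → max 63
Smallest max regret = 35 → IV.

IV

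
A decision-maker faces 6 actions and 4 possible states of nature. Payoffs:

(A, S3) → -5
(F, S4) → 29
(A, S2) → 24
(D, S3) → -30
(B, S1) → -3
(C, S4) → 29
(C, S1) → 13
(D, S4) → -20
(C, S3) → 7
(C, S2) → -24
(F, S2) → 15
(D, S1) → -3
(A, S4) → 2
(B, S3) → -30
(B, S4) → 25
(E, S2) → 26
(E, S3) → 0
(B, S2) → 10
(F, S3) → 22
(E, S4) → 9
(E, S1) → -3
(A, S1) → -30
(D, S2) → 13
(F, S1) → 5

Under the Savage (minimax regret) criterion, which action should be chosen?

Column bests: S1=13, S2=26, S3=22, S4=29.
A regrets: 43, 2, 27, 27 → max 43
B regrets: 16, 16, 52, 4 → max 52
C regrets: 0, 50, 15, 0 → max 50
D regrets: 16, 13, 52, 49 → max 52
E regrets: 16, 0, 22, 20 → max 22
F regrets: 8, 11, 0, 0 → max 11
Smallest max regret = 11 → F.

F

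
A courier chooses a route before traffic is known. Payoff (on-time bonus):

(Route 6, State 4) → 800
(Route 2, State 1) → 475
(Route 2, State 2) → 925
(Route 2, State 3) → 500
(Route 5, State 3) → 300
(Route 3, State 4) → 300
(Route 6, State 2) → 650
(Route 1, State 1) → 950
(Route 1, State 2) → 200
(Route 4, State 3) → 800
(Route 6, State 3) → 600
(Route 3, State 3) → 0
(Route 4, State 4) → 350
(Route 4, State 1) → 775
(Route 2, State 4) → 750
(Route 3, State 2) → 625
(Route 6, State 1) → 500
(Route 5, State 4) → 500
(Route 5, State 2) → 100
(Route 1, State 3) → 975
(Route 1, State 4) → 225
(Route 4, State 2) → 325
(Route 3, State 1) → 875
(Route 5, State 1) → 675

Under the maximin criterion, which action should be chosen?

Row minima: Route 1=200, Route 2=475, Route 3=0, Route 4=325, Route 5=100, Route 6=500
Best worst-case = 500 → Route 6.

Route 6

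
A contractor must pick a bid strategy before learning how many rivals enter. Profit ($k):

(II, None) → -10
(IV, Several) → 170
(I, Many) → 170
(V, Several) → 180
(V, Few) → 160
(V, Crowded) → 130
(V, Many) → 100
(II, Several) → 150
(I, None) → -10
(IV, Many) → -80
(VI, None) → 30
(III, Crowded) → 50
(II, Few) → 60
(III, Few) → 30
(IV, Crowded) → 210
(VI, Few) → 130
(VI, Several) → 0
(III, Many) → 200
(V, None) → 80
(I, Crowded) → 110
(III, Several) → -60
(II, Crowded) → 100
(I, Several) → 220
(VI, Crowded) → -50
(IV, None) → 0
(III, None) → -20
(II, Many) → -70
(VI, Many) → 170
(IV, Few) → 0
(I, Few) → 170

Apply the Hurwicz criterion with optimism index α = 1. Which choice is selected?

I: 1·220 + 0·(-10) = 220
II: 1·150 + 0·(-70) = 150
III: 1·200 + 0·(-60) = 200
IV: 1·210 + 0·(-80) = 210
V: 1·180 + 0·80 = 180
VI: 1·170 + 0·(-50) = 170
Highest Hurwicz score = 220 → I.

I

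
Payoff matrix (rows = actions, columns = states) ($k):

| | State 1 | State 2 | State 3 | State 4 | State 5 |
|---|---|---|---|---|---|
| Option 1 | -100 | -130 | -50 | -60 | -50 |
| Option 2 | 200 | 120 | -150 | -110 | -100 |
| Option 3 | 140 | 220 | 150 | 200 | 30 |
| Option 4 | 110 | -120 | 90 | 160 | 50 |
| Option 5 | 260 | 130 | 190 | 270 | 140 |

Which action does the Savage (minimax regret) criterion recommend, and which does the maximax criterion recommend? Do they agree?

Column bests: State 1=260, State 2=220, State 3=190, State 4=270, State 5=140.
Option 1 regrets: 360, 350, 240, 330, 190 → max 360
Option 2 regrets: 60, 100, 340, 380, 240 → max 380
Option 3 regrets: 120, 0, 40, 70, 110 → max 120
Option 4 regrets: 150, 340, 100, 110, 90 → max 340
Option 5 regrets: 0, 90, 0, 0, 0 → max 90
Smallest max regret = 90 → Option 5.
Row maxima: Option 1=-50, Option 2=200, Option 3=220, Option 4=160, Option 5=270
Best best-case = 270 → Option 5.

minimax regret → Option 5; maximax → Option 5 (agree)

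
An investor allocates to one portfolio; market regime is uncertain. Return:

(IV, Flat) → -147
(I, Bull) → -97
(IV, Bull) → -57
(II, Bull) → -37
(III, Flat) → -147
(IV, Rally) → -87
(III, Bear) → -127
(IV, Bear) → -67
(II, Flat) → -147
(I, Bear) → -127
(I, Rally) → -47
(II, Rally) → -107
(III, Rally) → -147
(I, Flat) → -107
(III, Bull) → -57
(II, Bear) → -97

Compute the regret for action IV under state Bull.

Best payoff under Bull is -37.
Regret = -37 − (-57) = 20.

20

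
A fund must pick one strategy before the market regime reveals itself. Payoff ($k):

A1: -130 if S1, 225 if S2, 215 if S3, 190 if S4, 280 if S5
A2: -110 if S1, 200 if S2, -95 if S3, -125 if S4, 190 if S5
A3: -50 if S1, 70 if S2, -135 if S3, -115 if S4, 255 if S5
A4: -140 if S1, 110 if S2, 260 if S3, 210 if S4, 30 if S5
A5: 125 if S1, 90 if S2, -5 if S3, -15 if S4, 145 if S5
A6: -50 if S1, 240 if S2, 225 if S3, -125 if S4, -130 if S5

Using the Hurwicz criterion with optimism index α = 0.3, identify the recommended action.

A5

A1: 0.3·280 + 0.7·(-130) = -7
A2: 0.3·200 + 0.7·(-125) = -27.5
A3: 0.3·255 + 0.7·(-135) = -18
A4: 0.3·260 + 0.7·(-140) = -20
A5: 0.3·145 + 0.7·(-15) = 33
A6: 0.3·240 + 0.7·(-130) = -19
Highest Hurwicz score = 33 → A5.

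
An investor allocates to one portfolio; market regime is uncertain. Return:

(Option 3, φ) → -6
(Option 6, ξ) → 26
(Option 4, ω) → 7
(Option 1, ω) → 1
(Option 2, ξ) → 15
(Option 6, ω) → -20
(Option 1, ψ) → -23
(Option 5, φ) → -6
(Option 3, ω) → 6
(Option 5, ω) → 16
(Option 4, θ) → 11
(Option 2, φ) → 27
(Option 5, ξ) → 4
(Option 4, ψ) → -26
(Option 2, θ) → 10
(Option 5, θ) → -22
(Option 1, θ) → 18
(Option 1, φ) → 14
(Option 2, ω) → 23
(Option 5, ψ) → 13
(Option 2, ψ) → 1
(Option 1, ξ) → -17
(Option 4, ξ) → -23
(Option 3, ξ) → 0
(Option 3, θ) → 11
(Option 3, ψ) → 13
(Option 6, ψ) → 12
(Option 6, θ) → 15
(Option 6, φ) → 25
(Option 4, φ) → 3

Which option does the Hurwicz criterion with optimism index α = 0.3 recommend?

Option 1: 0.3·18 + 0.7·(-23) = -10.7
Option 2: 0.3·27 + 0.7·1 = 8.8
Option 3: 0.3·13 + 0.7·(-6) = -0.3
Option 4: 0.3·11 + 0.7·(-26) = -14.9
Option 5: 0.3·16 + 0.7·(-22) = -10.6
Option 6: 0.3·26 + 0.7·(-20) = -6.2
Highest Hurwicz score = 8.8 → Option 2.

Option 2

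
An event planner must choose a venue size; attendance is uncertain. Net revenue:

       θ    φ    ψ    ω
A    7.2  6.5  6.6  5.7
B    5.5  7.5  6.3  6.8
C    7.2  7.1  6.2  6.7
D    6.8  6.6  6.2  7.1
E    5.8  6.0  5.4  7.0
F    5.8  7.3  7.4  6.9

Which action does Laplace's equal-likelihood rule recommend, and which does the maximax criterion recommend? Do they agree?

Row averages: A=6.5, B=6.525, C=6.8, D=6.675, E=6.05, F=6.85
Highest average = 6.85 → F.
Row maxima: A=7.2, B=7.5, C=7.2, D=7.1, E=7.0, F=7.4
Best best-case = 7.5 → B.

laplace → F; maximax → B (disagree)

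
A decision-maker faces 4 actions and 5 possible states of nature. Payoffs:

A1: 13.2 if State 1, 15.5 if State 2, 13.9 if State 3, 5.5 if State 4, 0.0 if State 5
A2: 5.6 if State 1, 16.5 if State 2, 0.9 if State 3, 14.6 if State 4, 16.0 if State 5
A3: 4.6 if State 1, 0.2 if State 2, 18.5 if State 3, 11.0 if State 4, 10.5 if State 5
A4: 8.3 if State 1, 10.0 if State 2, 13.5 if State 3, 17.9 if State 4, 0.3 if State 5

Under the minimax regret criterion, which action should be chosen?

A4

Column bests: State 1=13.2, State 2=16.5, State 3=18.5, State 4=17.9, State 5=16.0.
A1 regrets: 0.0, 1.0, 4.6, 12.4, 16.0 → max 16.0
A2 regrets: 7.6, 0.0, 17.6, 3.3, 0.0 → max 17.6
A3 regrets: 8.6, 16.3, 0.0, 6.9, 5.5 → max 16.3
A4 regrets: 4.9, 6.5, 5.0, 0.0, 15.7 → max 15.7
Smallest max regret = 15.7 → A4.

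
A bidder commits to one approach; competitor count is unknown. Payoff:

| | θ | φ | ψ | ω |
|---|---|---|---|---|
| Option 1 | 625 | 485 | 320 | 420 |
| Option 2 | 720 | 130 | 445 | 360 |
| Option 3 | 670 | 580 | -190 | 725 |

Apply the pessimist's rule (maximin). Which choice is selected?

Row minima: Option 1=320, Option 2=130, Option 3=-190
Best worst-case = 320 → Option 1.

Option 1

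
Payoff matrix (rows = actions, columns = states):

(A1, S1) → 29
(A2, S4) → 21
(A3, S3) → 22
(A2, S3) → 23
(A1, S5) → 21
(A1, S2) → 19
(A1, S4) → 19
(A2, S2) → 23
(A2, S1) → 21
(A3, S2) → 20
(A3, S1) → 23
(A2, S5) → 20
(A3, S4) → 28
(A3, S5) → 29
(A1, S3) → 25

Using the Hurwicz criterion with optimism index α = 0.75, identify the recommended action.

A3

A1: 0.75·29 + 0.25·19 = 26.5
A2: 0.75·23 + 0.25·20 = 22.25
A3: 0.75·29 + 0.25·20 = 26.75
Highest Hurwicz score = 26.75 → A3.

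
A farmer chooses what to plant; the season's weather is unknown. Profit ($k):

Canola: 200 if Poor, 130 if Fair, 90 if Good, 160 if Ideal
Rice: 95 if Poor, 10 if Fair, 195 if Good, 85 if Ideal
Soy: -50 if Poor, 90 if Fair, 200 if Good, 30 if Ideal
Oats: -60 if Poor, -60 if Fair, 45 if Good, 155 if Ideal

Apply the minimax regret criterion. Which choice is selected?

Column bests: Poor=200, Fair=130, Good=200, Ideal=160.
Canola regrets: 0, 0, 110, 0 → max 110
Rice regrets: 105, 120, 5, 75 → max 120
Soy regrets: 250, 40, 0, 130 → max 250
Oats regrets: 260, 190, 155, 5 → max 260
Smallest max regret = 110 → Canola.

Canola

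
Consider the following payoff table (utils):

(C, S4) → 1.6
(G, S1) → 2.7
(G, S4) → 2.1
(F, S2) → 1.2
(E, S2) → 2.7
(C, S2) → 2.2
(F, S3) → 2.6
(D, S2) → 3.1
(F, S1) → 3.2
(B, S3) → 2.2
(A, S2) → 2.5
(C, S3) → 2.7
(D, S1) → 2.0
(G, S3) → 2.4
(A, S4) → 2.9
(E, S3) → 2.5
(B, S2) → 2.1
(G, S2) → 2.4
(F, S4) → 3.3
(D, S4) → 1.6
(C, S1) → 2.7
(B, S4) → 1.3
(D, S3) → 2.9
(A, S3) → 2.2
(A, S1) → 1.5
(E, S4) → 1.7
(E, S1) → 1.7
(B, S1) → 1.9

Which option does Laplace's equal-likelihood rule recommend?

Row averages: A=2.275, B=1.875, C=2.3, D=2.4, E=2.15, F=2.575, G=2.4
Highest average = 2.575 → F.

F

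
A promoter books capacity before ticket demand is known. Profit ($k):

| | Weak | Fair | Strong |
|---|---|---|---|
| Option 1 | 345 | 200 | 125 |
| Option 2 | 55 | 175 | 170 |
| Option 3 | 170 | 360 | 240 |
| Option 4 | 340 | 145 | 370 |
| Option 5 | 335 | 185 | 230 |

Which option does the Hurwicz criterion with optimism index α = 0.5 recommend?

Option 3

Option 1: 0.5·345 + 0.5·125 = 235
Option 2: 0.5·175 + 0.5·55 = 115
Option 3: 0.5·360 + 0.5·170 = 265
Option 4: 0.5·370 + 0.5·145 = 257.5
Option 5: 0.5·335 + 0.5·185 = 260
Highest Hurwicz score = 265 → Option 3.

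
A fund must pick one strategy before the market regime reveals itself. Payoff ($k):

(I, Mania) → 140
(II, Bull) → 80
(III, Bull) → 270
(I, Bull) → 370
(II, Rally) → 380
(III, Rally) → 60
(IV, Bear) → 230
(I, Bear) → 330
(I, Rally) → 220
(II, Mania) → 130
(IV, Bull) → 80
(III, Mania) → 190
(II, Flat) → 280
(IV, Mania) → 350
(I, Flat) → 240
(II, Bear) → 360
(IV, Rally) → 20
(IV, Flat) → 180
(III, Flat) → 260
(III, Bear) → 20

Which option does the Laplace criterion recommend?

Row averages: I=260, II=246, III=160, IV=172
Highest average = 260 → I.

I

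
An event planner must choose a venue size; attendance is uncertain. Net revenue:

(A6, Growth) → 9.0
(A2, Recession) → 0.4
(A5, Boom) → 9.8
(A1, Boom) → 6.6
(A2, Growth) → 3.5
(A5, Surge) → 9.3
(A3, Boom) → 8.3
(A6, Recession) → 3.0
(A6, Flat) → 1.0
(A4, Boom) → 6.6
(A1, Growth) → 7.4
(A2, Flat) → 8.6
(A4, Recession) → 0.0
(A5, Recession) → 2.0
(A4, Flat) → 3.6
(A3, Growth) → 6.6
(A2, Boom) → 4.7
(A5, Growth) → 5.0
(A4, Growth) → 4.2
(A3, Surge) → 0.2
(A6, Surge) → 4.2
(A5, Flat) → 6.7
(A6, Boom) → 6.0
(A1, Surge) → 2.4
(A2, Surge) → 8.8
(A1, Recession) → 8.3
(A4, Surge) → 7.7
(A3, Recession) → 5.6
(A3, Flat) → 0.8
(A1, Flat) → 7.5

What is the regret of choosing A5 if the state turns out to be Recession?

Best payoff under Recession is 8.3.
Regret = 8.3 − 2.0 = 6.3.

6.3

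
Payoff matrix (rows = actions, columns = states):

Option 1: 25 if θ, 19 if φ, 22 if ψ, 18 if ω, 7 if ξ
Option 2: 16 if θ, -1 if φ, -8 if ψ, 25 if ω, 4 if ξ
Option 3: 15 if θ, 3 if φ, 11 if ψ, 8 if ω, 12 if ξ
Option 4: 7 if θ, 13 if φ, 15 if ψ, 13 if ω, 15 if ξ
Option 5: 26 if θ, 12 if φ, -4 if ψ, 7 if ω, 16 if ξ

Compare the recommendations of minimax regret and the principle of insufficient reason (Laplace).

minimax regret → Option 1; laplace → Option 1 (agree)

Column bests: θ=26, φ=19, ψ=22, ω=25, ξ=16.
Option 1 regrets: 1, 0, 0, 7, 9 → max 9
Option 2 regrets: 10, 20, 30, 0, 12 → max 30
Option 3 regrets: 11, 16, 11, 17, 4 → max 17
Option 4 regrets: 19, 6, 7, 12, 1 → max 19
Option 5 regrets: 0, 7, 26, 18, 0 → max 26
Smallest max regret = 9 → Option 1.
Row averages: Option 1=18.2, Option 2=7.2, Option 3=9.8, Option 4=12.6, Option 5=11.4
Highest average = 18.2 → Option 1.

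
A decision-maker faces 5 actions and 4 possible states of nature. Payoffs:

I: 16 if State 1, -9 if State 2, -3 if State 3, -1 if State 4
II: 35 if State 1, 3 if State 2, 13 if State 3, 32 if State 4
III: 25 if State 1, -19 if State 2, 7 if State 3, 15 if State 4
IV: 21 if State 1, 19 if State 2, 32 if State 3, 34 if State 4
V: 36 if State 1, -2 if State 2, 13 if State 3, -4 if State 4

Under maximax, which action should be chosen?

V

Row maxima: I=16, II=35, III=25, IV=34, V=36
Best best-case = 36 → V.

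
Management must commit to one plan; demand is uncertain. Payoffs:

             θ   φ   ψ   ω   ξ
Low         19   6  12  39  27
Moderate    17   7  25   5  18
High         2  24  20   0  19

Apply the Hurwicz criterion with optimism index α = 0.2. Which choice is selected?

Low: 0.2·39 + 0.8·6 = 12.6
Moderate: 0.2·25 + 0.8·5 = 9
High: 0.2·24 + 0.8·0 = 4.8
Highest Hurwicz score = 12.6 → Low.

Low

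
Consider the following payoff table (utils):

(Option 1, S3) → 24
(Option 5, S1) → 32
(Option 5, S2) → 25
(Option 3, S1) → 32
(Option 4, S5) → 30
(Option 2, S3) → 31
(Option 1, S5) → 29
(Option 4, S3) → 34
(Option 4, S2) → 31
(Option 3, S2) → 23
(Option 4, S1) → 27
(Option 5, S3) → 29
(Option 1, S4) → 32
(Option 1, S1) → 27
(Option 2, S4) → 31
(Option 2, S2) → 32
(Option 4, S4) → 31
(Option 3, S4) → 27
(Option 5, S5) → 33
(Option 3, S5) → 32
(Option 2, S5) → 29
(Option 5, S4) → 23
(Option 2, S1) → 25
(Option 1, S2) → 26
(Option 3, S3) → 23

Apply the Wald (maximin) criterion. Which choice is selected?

Row minima: Option 1=24, Option 2=25, Option 3=23, Option 4=27, Option 5=23
Best worst-case = 27 → Option 4.

Option 4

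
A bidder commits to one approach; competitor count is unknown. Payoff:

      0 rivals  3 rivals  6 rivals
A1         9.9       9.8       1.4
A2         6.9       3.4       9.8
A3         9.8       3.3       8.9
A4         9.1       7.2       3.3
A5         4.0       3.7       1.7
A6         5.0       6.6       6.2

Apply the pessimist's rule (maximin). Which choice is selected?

A6

Row minima: A1=1.4, A2=3.4, A3=3.3, A4=3.3, A5=1.7, A6=5.0
Best worst-case = 5.0 → A6.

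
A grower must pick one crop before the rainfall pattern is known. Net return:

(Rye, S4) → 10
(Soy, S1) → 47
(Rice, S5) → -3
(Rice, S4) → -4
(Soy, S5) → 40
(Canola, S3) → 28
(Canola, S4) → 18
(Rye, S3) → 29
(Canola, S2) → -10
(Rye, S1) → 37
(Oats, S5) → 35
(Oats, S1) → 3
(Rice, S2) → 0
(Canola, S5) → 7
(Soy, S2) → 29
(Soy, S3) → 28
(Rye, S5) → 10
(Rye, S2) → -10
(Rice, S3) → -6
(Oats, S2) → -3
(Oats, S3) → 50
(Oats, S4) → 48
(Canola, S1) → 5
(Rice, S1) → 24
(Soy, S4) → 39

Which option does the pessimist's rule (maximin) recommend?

Row minima: Canola=-10, Oats=-3, Soy=28, Rye=-10, Rice=-6
Best worst-case = 28 → Soy.

Soy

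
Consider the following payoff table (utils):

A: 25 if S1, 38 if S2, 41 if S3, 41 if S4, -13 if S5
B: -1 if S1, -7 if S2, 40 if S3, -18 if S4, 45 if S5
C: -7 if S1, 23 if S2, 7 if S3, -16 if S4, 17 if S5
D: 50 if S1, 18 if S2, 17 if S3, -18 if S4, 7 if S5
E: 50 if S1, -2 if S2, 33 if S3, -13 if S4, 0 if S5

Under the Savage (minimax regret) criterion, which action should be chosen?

Column bests: S1=50, S2=38, S3=41, S4=41, S5=45.
A regrets: 25, 0, 0, 0, 58 → max 58
B regrets: 51, 45, 1, 59, 0 → max 59
C regrets: 57, 15, 34, 57, 28 → max 57
D regrets: 0, 20, 24, 59, 38 → max 59
E regrets: 0, 40, 8, 54, 45 → max 54
Smallest max regret = 54 → E.

E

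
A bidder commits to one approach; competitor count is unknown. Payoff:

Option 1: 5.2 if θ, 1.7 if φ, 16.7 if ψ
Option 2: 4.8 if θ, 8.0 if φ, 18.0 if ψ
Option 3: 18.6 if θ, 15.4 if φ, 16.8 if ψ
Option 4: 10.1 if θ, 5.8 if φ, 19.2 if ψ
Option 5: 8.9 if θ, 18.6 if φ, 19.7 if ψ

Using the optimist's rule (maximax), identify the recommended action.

Option 5

Row maxima: Option 1=16.7, Option 2=18.0, Option 3=18.6, Option 4=19.2, Option 5=19.7
Best best-case = 19.7 → Option 5.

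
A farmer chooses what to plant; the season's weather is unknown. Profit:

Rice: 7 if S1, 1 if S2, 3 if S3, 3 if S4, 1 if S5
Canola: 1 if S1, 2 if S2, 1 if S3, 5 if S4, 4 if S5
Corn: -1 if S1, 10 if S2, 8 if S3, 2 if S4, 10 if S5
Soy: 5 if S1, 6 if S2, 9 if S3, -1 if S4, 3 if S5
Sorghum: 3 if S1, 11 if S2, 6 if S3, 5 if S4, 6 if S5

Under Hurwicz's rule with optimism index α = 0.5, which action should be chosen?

Sorghum

Rice: 0.5·7 + 0.5·1 = 4
Canola: 0.5·5 + 0.5·1 = 3
Corn: 0.5·10 + 0.5·(-1) = 4.5
Soy: 0.5·9 + 0.5·(-1) = 4
Sorghum: 0.5·11 + 0.5·3 = 7
Highest Hurwicz score = 7 → Sorghum.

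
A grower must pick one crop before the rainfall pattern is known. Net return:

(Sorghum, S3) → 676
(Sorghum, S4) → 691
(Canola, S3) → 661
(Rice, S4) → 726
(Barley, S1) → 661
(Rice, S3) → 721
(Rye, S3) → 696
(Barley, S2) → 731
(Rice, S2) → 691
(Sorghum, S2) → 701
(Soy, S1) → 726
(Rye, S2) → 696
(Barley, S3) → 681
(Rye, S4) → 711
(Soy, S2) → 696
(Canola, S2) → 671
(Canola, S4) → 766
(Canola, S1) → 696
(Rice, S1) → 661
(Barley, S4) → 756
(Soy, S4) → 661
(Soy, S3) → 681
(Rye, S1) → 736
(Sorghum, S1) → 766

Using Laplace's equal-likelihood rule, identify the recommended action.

Rye

Row averages: Soy=691, Canola=698.5, Sorghum=708.5, Rye=709.75, Rice=699.75, Barley=707.25
Highest average = 709.75 → Rye.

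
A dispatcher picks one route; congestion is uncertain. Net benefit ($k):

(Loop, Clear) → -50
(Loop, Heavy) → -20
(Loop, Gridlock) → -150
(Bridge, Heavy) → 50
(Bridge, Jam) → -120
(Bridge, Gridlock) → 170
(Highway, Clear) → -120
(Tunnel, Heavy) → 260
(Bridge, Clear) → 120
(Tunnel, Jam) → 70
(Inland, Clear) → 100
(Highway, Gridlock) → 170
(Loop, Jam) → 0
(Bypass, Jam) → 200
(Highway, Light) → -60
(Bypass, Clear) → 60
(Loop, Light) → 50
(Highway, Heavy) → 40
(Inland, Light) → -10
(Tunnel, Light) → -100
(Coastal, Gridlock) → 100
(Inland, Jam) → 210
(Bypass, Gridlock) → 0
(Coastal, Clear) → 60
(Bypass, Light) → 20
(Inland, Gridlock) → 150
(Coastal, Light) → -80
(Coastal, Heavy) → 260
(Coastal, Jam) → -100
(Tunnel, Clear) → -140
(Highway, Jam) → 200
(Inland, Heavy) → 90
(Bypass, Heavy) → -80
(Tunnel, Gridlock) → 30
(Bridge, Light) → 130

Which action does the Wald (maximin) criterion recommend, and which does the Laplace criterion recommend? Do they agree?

Row minima: Inland=-10, Coastal=-100, Bypass=-80, Bridge=-120, Highway=-120, Loop=-150, Tunnel=-140
Best worst-case = -10 → Inland.
Row averages: Inland=108, Coastal=48, Bypass=40, Bridge=70, Highway=46, Loop=-34, Tunnel=24
Highest average = 108 → Inland.

maximin → Inland; laplace → Inland (agree)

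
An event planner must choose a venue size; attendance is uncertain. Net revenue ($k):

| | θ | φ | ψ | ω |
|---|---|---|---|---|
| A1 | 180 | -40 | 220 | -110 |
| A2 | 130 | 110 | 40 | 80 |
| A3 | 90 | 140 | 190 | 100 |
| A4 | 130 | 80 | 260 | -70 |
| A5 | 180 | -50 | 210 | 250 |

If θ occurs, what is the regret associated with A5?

0

Best payoff under θ is 180.
Regret = 180 − 180 = 0.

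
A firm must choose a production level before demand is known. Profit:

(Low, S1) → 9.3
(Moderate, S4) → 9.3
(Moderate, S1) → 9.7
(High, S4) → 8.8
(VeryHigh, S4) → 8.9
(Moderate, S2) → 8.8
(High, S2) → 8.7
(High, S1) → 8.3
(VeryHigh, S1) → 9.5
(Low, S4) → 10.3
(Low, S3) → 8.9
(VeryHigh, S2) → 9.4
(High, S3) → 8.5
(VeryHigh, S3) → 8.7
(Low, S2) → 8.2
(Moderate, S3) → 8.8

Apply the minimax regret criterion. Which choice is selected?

Column bests: S1=9.7, S2=9.4, S3=8.9, S4=10.3.
Low regrets: 0.4, 1.2, 0.0, 0.0 → max 1.2
Moderate regrets: 0.0, 0.6, 0.1, 1.0 → max 1.0
High regrets: 1.4, 0.7, 0.4, 1.5 → max 1.5
VeryHigh regrets: 0.2, 0.0, 0.2, 1.4 → max 1.4
Smallest max regret = 1.0 → Moderate.

Moderate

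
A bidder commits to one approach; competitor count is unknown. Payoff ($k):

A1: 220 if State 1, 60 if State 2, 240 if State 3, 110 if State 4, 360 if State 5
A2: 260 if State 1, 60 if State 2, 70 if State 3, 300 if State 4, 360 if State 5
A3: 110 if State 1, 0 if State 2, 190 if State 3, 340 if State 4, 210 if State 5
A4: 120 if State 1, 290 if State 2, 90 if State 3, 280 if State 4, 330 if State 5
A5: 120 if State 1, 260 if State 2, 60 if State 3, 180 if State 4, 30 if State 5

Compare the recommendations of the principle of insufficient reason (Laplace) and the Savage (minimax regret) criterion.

Row averages: A1=198, A2=210, A3=170, A4=222, A5=130
Highest average = 222 → A4.
Column bests: State 1=260, State 2=290, State 3=240, State 4=340, State 5=360.
A1 regrets: 40, 230, 0, 230, 0 → max 230
A2 regrets: 0, 230, 170, 40, 0 → max 230
A3 regrets: 150, 290, 50, 0, 150 → max 290
A4 regrets: 140, 0, 150, 60, 30 → max 150
A5 regrets: 140, 30, 180, 160, 330 → max 330
Smallest max regret = 150 → A4.

laplace → A4; minimax regret → A4 (agree)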